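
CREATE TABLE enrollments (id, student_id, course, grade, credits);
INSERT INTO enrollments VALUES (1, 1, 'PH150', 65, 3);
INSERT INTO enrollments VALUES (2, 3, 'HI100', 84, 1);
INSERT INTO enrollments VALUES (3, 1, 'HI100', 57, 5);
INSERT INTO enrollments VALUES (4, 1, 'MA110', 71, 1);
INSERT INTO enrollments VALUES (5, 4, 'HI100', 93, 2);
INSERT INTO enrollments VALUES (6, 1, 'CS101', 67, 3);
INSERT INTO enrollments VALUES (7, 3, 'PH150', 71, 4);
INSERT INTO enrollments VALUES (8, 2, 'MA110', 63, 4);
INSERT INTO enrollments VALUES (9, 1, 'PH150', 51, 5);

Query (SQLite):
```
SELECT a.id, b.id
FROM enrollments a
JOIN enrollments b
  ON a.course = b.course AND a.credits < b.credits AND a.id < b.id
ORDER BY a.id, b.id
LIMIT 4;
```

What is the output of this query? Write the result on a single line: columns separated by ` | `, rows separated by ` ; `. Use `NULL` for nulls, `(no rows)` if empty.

Pairs (a,b) with same course, a.credits < b.credits, a.id < b.id.
course groups: CS101:{6} HI100:{2,3,5} MA110:{4,8} PH150:{1,7,9}
Ordered by (a.id, b.id); first 4.

1 | 7 ; 1 | 9 ; 2 | 3 ; 2 | 5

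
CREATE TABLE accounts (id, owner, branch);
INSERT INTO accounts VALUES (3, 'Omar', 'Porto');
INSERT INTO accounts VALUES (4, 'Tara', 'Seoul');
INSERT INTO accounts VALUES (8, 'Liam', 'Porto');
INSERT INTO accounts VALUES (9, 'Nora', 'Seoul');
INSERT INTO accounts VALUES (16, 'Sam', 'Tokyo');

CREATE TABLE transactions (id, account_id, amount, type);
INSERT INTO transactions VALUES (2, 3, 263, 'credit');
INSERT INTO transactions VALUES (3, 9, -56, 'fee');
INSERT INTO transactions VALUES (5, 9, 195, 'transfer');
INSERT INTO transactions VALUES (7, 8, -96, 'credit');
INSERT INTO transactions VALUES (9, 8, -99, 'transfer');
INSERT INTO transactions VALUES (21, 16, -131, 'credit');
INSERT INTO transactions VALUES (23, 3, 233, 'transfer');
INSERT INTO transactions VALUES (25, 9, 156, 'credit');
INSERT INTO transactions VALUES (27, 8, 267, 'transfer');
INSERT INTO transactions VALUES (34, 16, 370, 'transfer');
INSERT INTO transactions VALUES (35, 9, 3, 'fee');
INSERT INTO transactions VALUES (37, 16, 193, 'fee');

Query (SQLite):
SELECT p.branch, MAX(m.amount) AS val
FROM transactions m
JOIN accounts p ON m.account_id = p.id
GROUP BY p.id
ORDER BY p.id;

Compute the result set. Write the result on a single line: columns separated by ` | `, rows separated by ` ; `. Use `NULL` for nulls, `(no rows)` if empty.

Porto | 263 ; Porto | 267 ; Seoul | 195 ; Tokyo | 370

Join each transactions row to its accounts via account_id.
Group joined rows by accounts.id; compute MAX(m.amount) per group.
  3: ids {2, 23} → MAX(m.amount)=263
  8: ids {7, 9, 27} → MAX(m.amount)=267
  9: ids {3, 5, 25, 35} → MAX(m.amount)=195
  16: ids {21, 34, 37} → MAX(m.amount)=370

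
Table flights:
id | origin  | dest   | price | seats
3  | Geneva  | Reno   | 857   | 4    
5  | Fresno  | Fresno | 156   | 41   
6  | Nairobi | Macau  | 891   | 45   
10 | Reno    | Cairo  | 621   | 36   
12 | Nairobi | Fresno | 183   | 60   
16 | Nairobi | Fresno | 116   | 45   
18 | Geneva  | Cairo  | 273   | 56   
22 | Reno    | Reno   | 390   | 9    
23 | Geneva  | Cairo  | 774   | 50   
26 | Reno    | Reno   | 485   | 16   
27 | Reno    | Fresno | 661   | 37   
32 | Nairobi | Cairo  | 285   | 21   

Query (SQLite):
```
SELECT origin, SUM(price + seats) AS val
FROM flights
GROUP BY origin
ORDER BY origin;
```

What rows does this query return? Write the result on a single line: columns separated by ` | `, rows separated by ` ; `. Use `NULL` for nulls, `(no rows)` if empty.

Fresno | 197 ; Geneva | 2014 ; Nairobi | 1646 ; Reno | 2255

For each row compute price + seats.
Group by origin; take SUM of the expression per group.
  Fresno: ids {5} → SUM(price + seats)=197
  Geneva: ids {3, 18, 23} → SUM(price + seats)=2014
  Nairobi: ids {6, 12, 16, 32} → SUM(price + seats)=1646
  Reno: ids {10, 22, 26, 27} → SUM(price + seats)=2255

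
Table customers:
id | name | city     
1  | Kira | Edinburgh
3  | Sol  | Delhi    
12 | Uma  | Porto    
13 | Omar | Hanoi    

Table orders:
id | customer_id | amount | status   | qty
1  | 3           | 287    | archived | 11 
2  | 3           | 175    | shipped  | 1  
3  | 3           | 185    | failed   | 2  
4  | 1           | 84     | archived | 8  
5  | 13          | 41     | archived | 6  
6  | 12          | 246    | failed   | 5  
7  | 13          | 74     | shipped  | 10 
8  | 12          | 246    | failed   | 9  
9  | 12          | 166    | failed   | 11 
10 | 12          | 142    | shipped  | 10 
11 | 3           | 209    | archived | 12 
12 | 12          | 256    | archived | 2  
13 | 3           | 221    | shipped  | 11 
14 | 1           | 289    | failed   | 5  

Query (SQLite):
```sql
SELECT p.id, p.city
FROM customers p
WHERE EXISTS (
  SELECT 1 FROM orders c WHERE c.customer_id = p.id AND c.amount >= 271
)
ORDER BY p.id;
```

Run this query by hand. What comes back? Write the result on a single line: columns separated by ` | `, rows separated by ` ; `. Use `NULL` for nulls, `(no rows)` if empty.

For each customers row, check whether any orders with matching customer_id has amount >= 271.
Keep rows where that is true.

1 | Edinburgh ; 3 | Delhi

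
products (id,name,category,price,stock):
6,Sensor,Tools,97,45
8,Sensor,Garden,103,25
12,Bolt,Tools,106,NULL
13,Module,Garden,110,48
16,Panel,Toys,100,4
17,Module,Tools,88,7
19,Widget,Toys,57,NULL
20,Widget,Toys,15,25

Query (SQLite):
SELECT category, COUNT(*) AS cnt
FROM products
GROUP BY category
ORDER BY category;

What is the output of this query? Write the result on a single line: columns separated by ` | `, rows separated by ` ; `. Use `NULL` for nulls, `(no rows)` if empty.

Garden | 2 ; Tools | 3 ; Toys | 3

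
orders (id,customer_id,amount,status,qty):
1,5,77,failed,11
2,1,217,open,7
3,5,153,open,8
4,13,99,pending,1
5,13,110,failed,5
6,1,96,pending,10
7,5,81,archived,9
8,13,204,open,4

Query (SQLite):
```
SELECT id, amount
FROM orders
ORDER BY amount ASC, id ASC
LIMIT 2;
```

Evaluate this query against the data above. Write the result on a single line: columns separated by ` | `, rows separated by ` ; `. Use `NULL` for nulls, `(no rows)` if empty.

Sort by amount asc, tiebreak id asc: (77, id=1), (81, id=7), (96, id=6), (99, id=4), (110, id=5) …. Take first 2.

1 | 77 ; 7 | 81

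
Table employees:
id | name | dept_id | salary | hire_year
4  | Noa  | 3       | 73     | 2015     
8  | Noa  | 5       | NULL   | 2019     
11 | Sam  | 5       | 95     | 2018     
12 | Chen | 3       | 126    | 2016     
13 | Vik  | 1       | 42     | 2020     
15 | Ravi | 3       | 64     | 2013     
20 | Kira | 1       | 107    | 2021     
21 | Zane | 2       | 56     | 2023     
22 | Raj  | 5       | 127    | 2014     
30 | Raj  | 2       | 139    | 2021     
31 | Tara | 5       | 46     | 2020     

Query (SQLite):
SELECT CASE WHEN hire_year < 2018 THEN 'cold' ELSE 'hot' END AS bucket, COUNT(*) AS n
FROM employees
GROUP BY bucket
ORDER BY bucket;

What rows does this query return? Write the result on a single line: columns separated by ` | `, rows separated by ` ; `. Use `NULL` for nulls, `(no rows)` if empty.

Bucket rows by hire_year < 2018 → 'cold' else 'hot'; count each bucket.

cold | 4 ; hot | 7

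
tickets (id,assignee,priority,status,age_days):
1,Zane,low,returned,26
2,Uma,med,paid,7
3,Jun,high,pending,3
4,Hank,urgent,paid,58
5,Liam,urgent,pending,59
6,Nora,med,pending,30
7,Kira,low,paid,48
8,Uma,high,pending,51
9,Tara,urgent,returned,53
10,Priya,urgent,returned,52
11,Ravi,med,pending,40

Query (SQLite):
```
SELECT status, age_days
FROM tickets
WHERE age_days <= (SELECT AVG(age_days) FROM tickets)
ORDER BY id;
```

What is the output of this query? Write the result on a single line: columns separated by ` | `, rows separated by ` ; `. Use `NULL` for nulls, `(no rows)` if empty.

returned | 26 ; paid | 7 ; pending | 3 ; pending | 30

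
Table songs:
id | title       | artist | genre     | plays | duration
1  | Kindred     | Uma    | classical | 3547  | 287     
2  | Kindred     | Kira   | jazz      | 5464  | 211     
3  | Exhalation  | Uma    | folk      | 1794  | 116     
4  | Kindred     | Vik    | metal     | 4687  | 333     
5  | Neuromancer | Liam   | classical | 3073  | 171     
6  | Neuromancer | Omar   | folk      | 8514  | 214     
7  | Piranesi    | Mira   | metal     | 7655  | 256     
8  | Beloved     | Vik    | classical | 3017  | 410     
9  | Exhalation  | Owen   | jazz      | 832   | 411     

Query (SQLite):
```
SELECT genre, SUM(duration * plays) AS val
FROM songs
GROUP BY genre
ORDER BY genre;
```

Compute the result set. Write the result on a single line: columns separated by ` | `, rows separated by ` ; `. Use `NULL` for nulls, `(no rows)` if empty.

classical | 2780442 ; folk | 2030100 ; jazz | 1494856 ; metal | 3520451

For each row compute duration * plays.
Group by genre; take SUM of the expression per group.
  classical: ids {1, 5, 8} → SUM(duration * plays)=2780442
  folk: ids {3, 6} → SUM(duration * plays)=2030100
  jazz: ids {2, 9} → SUM(duration * plays)=1494856
  metal: ids {4, 7} → SUM(duration * plays)=3520451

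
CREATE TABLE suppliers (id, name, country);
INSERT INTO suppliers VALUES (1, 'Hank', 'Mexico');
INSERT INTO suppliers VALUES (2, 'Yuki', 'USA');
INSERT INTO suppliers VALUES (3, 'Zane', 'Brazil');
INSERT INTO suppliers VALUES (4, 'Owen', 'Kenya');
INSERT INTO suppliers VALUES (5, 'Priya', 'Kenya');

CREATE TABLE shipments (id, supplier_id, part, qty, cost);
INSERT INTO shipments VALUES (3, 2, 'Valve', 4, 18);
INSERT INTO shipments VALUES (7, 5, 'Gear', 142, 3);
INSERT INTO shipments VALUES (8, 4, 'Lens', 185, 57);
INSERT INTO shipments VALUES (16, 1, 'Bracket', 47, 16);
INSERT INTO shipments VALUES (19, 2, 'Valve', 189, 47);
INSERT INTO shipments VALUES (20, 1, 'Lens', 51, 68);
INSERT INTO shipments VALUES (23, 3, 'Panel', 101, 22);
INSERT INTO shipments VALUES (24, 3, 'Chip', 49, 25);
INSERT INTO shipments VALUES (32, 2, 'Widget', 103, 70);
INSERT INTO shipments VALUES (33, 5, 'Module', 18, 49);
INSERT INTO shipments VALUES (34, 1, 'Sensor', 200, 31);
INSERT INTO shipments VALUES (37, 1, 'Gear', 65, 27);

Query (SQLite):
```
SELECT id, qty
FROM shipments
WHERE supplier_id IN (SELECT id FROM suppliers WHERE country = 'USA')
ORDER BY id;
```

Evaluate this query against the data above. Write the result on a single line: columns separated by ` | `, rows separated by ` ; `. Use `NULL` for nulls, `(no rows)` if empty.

3 | 4 ; 19 | 189 ; 32 | 103

Inner query: suppliers.id where country = 'USA'.
Outer: keep shipments rows whose supplier_id is in that set.
Inner query → {2}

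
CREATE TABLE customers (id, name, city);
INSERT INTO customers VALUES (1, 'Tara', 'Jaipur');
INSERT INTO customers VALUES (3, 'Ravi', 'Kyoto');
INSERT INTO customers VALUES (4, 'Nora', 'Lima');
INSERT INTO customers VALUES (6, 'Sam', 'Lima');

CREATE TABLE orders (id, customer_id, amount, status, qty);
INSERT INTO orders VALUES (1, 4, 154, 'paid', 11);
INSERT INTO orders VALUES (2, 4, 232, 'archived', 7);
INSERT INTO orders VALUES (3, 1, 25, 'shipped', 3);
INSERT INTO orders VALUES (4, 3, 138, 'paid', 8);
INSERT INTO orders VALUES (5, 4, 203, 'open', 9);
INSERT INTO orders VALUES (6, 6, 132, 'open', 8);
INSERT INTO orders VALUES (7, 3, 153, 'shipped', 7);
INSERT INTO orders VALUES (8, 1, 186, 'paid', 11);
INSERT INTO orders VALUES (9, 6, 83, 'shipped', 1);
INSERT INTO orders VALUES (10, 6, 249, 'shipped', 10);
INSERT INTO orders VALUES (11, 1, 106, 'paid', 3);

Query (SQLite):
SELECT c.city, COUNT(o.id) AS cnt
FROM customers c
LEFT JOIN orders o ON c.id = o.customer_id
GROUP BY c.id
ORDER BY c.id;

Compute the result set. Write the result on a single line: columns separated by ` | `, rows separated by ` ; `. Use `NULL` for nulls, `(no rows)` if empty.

LEFT JOIN keeps every customers row; unmatched ones get NULL for orders columns.
Group by customers.id and compute COUNT(o.id). COUNT(col) of an all-NULL group is 0.
  1: ids {3, 8, 11} → COUNT(o.id)=3
  3: ids {4, 7} → COUNT(o.id)=2
  4: ids {1, 2, 5} → COUNT(o.id)=3
  6: ids {6, 9, 10} → COUNT(o.id)=3

Jaipur | 3 ; Kyoto | 2 ; Lima | 3 ; Lima | 3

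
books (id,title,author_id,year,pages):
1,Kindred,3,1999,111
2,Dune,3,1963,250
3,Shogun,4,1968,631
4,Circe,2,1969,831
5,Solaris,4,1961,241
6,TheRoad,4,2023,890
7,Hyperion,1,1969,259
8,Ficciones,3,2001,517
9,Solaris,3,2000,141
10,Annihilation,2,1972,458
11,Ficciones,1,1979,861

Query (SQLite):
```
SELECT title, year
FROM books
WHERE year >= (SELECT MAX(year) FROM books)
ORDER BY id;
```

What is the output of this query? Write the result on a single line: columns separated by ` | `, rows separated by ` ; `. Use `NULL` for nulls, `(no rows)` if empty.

TheRoad | 2023

Scalar subquery: MAX(year) over all books rows = 2023.
Keep rows where year >= that value.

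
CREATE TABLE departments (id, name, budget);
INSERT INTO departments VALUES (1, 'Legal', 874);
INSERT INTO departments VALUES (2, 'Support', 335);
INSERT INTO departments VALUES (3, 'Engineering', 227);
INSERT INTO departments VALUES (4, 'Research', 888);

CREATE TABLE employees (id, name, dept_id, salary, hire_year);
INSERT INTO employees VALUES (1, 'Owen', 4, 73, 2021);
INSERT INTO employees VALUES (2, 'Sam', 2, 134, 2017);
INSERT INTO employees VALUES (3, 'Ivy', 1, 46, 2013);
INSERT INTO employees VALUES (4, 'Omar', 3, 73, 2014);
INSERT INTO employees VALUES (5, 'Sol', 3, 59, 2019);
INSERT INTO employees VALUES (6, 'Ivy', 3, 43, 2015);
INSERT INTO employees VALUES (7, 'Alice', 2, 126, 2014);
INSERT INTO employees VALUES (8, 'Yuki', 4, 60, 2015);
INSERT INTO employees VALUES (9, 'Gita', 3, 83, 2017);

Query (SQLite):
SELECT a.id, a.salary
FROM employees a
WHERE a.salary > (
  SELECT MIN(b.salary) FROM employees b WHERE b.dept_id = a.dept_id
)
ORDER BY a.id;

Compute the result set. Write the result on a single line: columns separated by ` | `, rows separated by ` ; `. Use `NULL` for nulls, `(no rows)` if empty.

1 | 73 ; 2 | 134 ; 4 | 73 ; 5 | 59 ; 9 | 83

For each employees row a, compute MIN(salary) over rows sharing a.dept_id.
Keep row a if a.salary > that per-group MIN.
  dept_id=1: MIN(salary) = 46
  dept_id=2: MIN(salary) = 126
  dept_id=3: MIN(salary) = 43
  dept_id=4: MIN(salary) = 60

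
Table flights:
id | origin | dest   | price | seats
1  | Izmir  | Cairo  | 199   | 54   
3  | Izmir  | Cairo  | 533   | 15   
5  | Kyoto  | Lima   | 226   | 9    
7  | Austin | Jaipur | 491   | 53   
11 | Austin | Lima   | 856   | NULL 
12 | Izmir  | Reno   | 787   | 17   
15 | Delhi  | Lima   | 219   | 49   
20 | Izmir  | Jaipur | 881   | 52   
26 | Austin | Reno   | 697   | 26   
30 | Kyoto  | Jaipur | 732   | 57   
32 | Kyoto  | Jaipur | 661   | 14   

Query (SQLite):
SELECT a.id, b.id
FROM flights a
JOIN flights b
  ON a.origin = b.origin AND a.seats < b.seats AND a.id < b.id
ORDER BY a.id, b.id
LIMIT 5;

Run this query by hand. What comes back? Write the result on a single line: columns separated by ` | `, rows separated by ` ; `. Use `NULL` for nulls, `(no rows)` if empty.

3 | 12 ; 3 | 20 ; 5 | 30 ; 5 | 32 ; 12 | 20

Pairs (a,b) with same origin, a.seats < b.seats, a.id < b.id.
origin groups: Austin:{7,11,26} Delhi:{15} Izmir:{1,3,12,20} Kyoto:{5,30,32}
Ordered by (a.id, b.id); first 5.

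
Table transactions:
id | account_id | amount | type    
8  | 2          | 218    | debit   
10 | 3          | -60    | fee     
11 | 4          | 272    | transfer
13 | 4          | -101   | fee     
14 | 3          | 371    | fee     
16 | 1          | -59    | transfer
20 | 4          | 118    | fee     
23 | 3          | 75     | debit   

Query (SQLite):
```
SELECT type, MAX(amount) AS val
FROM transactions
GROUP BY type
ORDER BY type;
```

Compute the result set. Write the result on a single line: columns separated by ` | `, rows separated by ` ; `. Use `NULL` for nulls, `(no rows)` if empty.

debit | 218 ; fee | 371 ; transfer | 272

Partition transactions by type; compute MAX(amount) within each group.
  debit: ids {8, 23} → MAX(amount)=218
  fee: ids {10, 13, 14, 20} → MAX(amount)=371
  transfer: ids {11, 16} → MAX(amount)=272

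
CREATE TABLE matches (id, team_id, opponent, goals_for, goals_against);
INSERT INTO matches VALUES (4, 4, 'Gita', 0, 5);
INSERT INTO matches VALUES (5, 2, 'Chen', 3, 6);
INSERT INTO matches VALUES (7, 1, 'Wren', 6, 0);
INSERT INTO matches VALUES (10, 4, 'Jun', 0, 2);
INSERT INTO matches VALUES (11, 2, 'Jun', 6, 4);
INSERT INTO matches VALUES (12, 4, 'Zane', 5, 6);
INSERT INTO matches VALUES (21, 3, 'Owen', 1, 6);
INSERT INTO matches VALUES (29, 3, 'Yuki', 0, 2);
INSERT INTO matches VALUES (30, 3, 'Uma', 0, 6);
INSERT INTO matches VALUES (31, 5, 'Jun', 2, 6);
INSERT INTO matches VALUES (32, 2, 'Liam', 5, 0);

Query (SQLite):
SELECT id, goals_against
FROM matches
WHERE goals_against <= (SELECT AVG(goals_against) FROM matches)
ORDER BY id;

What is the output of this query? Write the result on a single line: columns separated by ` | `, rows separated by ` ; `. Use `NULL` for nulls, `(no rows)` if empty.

Scalar subquery: AVG(goals_against) over all matches rows = 3.909091 (≈; comparison uses full precision).
Keep rows where goals_against <= that value.

7 | 0 ; 10 | 2 ; 29 | 2 ; 32 | 0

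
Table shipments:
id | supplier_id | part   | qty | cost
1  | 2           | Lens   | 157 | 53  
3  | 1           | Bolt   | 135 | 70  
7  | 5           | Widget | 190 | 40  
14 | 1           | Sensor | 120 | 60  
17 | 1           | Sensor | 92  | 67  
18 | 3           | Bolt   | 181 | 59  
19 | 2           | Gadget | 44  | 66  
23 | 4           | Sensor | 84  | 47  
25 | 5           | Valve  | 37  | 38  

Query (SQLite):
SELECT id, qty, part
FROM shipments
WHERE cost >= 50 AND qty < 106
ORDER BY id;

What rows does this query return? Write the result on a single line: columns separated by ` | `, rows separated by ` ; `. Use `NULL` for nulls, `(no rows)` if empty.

cost >= 50: ids {1, 3, 14, 17, 18, 19}
qty < 106: ids {17, 19, 23, 25}
Combine with AND.

17 | 92 | Sensor ; 19 | 44 | Gadget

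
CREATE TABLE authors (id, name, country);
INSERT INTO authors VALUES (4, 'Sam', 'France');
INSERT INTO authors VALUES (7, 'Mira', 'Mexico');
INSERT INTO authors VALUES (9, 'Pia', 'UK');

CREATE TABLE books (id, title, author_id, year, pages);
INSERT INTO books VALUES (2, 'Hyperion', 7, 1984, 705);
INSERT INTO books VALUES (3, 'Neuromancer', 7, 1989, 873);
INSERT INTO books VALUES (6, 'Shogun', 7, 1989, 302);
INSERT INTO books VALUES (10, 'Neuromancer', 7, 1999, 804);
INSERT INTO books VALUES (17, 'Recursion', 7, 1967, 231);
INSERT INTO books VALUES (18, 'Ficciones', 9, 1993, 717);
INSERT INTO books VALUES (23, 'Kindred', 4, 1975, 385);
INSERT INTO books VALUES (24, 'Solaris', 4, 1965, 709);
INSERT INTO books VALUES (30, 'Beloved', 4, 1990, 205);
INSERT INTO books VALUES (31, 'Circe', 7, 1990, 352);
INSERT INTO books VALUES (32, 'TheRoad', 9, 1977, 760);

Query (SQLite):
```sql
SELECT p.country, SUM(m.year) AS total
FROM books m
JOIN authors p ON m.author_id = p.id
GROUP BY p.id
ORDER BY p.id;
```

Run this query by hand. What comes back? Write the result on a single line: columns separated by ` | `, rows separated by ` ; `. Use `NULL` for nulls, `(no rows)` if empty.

France | 5930 ; Mexico | 11918 ; UK | 3970

Join each books row to its authors via author_id.
Group joined rows by authors.id; compute SUM(m.year) per group.
  4: ids {23, 24, 30} → SUM(m.year)=5930
  7: ids {2, 3, 6, 10, 17, 31} → SUM(m.year)=11918
  9: ids {18, 32} → SUM(m.year)=3970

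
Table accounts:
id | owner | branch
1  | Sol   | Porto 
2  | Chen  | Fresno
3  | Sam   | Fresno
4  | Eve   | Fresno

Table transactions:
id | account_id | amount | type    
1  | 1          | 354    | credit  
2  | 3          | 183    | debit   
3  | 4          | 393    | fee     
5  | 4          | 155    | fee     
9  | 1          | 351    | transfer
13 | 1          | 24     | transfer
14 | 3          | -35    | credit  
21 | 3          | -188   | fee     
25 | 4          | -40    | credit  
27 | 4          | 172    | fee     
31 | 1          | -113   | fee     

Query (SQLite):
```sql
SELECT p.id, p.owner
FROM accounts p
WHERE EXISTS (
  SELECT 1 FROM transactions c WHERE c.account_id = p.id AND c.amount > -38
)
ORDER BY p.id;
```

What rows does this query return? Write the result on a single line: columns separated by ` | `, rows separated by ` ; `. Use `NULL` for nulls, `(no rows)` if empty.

For each accounts row, check whether any transactions with matching account_id has amount > -38.
Keep rows where that is true.

1 | Sol ; 3 | Sam ; 4 | Eve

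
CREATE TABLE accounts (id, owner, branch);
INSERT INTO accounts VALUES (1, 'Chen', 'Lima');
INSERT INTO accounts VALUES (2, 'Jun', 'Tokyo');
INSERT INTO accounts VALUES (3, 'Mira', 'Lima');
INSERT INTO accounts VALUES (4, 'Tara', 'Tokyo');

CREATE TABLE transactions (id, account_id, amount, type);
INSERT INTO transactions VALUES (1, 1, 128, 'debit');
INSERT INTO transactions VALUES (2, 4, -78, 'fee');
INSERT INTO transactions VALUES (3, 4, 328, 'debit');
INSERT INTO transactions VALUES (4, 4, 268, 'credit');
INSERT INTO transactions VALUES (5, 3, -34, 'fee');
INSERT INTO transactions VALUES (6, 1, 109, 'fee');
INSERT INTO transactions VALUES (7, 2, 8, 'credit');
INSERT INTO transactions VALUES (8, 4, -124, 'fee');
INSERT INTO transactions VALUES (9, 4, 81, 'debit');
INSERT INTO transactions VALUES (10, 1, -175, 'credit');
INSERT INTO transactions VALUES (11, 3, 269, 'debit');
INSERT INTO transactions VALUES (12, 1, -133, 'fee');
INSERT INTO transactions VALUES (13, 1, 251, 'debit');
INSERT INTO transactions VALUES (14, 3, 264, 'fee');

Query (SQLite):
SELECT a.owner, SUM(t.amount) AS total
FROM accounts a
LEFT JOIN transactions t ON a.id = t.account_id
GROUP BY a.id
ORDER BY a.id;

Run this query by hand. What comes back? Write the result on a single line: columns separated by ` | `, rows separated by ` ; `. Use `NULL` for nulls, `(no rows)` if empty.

Chen | 180 ; Jun | 8 ; Mira | 499 ; Tara | 475

LEFT JOIN keeps every accounts row; unmatched ones get NULL for transactions columns.
Group by accounts.id and compute SUM(t.amount). SUM over an all-NULL group is NULL.
  1: ids {1, 6, 10, 12, 13} → SUM(t.amount)=180
  2: ids {7} → SUM(t.amount)=8
  3: ids {5, 11, 14} → SUM(t.amount)=499
  4: ids {2, 3, 4, 8, 9} → SUM(t.amount)=475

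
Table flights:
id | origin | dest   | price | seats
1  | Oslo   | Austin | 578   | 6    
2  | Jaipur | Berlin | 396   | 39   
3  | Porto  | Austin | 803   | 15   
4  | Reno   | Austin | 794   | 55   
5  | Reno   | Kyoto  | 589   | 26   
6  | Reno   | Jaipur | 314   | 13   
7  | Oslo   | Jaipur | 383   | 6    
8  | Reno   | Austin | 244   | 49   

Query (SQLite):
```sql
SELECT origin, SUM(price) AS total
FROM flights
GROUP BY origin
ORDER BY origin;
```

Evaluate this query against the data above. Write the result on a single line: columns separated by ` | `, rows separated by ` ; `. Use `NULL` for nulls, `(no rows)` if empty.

Jaipur | 396 ; Oslo | 961 ; Porto | 803 ; Reno | 1941

Partition flights by origin; compute SUM(price) within each group.
  Jaipur: ids {2} → SUM(price)=396
  Oslo: ids {1, 7} → SUM(price)=961
  Porto: ids {3} → SUM(price)=803
  Reno: ids {4, 5, 6, 8} → SUM(price)=1941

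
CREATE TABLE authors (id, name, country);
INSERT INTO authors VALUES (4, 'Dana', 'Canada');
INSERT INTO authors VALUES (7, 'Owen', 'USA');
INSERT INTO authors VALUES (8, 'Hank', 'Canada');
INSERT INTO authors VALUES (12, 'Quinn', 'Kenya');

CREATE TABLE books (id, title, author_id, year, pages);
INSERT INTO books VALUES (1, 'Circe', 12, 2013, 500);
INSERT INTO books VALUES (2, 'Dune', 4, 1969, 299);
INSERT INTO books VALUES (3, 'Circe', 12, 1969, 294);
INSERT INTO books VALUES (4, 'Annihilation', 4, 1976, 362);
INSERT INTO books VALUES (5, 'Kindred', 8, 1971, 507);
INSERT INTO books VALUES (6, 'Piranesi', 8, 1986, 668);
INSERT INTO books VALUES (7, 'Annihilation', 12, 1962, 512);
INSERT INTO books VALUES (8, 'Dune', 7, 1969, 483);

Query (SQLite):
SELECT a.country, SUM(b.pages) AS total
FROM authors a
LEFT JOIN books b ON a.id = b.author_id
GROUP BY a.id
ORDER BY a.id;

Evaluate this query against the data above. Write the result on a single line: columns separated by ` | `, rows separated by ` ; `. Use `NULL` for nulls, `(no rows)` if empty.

Canada | 661 ; USA | 483 ; Canada | 1175 ; Kenya | 1306

LEFT JOIN keeps every authors row; unmatched ones get NULL for books columns.
Group by authors.id and compute SUM(b.pages). SUM over an all-NULL group is NULL.
  4: ids {2, 4} → SUM(b.pages)=661
  7: ids {8} → SUM(b.pages)=483
  8: ids {5, 6} → SUM(b.pages)=1175
  12: ids {1, 3, 7} → SUM(b.pages)=1306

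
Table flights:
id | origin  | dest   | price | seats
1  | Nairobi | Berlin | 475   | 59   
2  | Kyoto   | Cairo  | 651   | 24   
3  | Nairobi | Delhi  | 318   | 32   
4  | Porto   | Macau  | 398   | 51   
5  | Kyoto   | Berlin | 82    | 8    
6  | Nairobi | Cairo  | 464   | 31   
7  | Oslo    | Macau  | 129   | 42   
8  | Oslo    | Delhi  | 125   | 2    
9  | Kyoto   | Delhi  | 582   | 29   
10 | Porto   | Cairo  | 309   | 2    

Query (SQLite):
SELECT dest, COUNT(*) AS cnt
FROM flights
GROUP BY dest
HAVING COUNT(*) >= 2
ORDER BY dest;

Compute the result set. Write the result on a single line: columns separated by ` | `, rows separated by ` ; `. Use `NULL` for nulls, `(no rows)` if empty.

Partition flights by dest; compute COUNT(*) within each group.
HAVING: keep groups with count ≥ 2.
  Berlin: ids {1, 5} → COUNT(*)=2
  Cairo: ids {2, 6, 10} → COUNT(*)=3
  Delhi: ids {3, 8, 9} → COUNT(*)=3
  Macau: ids {4, 7} → COUNT(*)=2

Berlin | 2 ; Cairo | 3 ; Delhi | 3 ; Macau | 2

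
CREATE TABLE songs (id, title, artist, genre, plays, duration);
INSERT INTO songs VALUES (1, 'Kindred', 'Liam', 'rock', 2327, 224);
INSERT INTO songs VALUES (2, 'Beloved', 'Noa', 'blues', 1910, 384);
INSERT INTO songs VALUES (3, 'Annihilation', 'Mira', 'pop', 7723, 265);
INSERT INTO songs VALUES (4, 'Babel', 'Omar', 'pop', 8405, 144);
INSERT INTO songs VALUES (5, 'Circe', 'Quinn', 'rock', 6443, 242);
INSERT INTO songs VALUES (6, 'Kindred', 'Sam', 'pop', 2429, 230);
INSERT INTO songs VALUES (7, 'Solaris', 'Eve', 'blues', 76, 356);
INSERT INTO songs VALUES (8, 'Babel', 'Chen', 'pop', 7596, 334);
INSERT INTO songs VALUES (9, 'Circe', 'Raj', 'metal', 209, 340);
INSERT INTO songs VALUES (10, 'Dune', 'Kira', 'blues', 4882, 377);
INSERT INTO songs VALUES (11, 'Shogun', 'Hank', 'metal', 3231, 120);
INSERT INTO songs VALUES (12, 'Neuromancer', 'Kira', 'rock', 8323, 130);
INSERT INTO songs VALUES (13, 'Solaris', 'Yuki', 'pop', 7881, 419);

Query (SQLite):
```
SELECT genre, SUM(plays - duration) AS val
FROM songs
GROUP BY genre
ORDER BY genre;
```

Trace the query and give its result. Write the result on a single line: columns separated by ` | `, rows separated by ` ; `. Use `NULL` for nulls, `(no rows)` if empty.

For each row compute plays - duration.
Group by genre; take SUM of the expression per group.
  blues: ids {2, 7, 10} → SUM(plays - duration)=5751
  metal: ids {9, 11} → SUM(plays - duration)=2980
  pop: ids {3, 4, 6, 8, 13} → SUM(plays - duration)=32642
  rock: ids {1, 5, 12} → SUM(plays - duration)=16497

blues | 5751 ; metal | 2980 ; pop | 32642 ; rock | 16497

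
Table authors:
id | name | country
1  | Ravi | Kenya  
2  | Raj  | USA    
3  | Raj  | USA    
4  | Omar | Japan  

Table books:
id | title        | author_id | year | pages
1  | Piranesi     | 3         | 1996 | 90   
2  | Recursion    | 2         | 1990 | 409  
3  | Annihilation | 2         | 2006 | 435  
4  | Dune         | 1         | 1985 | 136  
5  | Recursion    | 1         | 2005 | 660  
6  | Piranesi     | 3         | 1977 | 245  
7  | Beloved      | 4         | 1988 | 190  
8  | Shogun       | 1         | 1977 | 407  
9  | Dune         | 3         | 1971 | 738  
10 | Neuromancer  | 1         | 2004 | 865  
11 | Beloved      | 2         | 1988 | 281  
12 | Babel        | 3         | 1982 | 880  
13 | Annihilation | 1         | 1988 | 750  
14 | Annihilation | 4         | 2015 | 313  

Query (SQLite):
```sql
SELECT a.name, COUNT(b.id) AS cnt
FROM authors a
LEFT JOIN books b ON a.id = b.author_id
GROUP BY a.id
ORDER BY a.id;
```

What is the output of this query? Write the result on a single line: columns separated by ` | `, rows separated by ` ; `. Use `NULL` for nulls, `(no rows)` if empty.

Ravi | 5 ; Raj | 3 ; Raj | 4 ; Omar | 2

LEFT JOIN keeps every authors row; unmatched ones get NULL for books columns.
Group by authors.id and compute COUNT(b.id). COUNT(col) of an all-NULL group is 0.
  1: ids {4, 5, 8, 10, 13} → COUNT(b.id)=5
  2: ids {2, 3, 11} → COUNT(b.id)=3
  3: ids {1, 6, 9, 12} → COUNT(b.id)=4
  4: ids {7, 14} → COUNT(b.id)=2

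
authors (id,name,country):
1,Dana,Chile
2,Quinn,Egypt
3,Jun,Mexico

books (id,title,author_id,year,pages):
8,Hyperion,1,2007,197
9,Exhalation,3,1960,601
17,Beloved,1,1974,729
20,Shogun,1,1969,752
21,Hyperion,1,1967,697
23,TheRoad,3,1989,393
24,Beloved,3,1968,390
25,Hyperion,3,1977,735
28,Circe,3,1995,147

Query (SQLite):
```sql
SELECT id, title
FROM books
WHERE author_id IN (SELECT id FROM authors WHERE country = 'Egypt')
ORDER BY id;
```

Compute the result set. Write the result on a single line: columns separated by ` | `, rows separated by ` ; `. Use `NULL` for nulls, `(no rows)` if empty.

(no rows)

Inner query: authors.id where country = 'Egypt'.
Outer: keep books rows whose author_id is in that set.
Inner query → {2}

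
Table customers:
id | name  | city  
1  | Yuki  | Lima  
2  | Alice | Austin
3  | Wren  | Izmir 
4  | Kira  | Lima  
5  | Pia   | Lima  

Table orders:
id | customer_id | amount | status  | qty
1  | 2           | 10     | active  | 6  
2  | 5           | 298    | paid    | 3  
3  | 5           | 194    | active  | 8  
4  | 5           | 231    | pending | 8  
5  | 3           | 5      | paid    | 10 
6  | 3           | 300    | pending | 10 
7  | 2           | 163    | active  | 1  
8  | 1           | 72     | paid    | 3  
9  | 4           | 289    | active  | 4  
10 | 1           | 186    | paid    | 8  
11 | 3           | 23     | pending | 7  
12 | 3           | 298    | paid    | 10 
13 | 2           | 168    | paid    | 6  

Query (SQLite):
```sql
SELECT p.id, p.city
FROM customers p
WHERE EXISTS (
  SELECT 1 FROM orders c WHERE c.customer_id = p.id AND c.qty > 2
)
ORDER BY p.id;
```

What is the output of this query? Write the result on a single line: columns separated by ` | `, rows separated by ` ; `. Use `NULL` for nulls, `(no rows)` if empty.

1 | Lima ; 2 | Austin ; 3 | Izmir ; 4 | Lima ; 5 | Lima

For each customers row, check whether any orders with matching customer_id has qty > 2.
Keep rows where that is true.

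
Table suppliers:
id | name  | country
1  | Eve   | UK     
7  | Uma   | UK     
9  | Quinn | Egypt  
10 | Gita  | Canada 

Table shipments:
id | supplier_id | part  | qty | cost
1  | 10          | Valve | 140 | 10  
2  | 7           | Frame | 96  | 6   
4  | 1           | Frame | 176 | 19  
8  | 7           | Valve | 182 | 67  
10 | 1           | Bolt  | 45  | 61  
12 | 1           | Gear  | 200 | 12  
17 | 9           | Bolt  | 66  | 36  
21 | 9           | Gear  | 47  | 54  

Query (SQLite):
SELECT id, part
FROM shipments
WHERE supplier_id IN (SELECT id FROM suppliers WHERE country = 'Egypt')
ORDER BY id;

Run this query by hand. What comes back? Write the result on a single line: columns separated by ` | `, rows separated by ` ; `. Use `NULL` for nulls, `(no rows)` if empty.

17 | Bolt ; 21 | Gear

Inner query: suppliers.id where country = 'Egypt'.
Outer: keep shipments rows whose supplier_id is in that set.
Inner query → {9}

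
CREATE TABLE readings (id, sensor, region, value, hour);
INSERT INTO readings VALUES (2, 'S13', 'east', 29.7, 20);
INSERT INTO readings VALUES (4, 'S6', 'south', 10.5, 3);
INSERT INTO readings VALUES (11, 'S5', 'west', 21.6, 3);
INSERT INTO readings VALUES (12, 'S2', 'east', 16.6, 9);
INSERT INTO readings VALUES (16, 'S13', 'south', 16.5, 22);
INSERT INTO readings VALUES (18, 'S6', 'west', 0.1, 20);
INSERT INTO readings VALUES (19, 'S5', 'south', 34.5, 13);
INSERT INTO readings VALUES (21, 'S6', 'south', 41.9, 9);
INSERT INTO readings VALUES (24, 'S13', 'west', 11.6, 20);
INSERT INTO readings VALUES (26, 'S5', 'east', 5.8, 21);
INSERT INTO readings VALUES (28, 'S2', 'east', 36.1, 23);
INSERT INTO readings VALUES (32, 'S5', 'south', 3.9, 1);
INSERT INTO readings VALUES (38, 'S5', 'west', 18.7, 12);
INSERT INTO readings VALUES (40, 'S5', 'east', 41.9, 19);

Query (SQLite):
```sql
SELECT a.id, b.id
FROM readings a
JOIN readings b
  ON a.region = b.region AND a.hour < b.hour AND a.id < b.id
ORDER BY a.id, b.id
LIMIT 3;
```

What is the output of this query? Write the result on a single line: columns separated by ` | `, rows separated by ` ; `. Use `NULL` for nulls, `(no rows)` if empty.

Pairs (a,b) with same region, a.hour < b.hour, a.id < b.id.
region groups: east:{2,12,26,28,40} south:{4,16,19,21,32} west:{11,18,24,38}
Ordered by (a.id, b.id); first 3.

2 | 26 ; 2 | 28 ; 4 | 16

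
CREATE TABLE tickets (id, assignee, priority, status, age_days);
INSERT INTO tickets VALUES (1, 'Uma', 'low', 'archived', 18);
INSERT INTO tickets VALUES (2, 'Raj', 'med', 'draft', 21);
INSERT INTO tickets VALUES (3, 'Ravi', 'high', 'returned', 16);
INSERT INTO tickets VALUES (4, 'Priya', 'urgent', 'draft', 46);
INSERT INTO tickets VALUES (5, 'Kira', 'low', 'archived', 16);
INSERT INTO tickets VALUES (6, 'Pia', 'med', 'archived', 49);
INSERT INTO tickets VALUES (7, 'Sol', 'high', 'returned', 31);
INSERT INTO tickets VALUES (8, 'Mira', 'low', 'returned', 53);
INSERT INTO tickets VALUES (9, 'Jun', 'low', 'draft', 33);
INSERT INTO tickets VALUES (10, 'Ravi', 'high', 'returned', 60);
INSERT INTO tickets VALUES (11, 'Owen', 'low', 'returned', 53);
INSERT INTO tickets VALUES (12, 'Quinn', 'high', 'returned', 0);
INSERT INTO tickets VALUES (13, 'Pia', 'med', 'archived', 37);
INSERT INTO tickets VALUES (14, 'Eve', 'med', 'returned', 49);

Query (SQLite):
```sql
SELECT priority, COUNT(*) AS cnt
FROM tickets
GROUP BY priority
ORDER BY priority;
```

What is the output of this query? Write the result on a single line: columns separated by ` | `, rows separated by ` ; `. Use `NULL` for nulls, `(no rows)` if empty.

high | 4 ; low | 5 ; med | 4 ; urgent | 1

Partition tickets by priority; compute COUNT(*) within each group.
  high: ids {3, 7, 10, 12} → COUNT(*)=4
  low: ids {1, 5, 8, 9, 11} → COUNT(*)=5
  med: ids {2, 6, 13, 14} → COUNT(*)=4
  urgent: ids {4} → COUNT(*)=1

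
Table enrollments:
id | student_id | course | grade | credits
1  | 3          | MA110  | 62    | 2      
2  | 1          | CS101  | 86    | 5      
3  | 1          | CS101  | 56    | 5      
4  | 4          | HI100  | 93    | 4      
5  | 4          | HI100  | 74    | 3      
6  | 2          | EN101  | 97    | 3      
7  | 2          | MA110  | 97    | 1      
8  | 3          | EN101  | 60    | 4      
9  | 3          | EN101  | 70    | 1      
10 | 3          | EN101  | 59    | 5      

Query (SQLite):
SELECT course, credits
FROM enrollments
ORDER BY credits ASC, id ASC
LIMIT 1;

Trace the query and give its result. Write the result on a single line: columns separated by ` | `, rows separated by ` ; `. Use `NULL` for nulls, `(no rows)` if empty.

MA110 | 1

Sort by credits asc, tiebreak id asc: (1, id=7), (1, id=9), (2, id=1), (3, id=5) …. Take first 1.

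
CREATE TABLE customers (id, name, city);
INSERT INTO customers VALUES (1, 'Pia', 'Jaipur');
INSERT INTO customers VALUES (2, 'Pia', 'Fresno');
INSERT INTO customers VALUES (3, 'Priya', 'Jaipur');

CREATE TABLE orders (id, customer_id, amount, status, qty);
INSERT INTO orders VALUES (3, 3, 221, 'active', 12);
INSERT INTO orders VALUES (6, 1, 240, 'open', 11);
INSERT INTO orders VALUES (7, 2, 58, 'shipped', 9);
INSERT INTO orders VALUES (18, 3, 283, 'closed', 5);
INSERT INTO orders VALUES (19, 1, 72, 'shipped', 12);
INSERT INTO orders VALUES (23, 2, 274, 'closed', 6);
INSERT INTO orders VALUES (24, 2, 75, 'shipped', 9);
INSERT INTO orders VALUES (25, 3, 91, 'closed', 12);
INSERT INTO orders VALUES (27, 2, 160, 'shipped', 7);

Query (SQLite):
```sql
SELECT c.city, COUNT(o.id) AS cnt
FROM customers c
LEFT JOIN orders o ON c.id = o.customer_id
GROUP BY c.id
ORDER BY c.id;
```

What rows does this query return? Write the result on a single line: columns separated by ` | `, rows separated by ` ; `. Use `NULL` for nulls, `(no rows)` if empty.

Jaipur | 2 ; Fresno | 4 ; Jaipur | 3

LEFT JOIN keeps every customers row; unmatched ones get NULL for orders columns.
Group by customers.id and compute COUNT(o.id). COUNT(col) of an all-NULL group is 0.
  1: ids {6, 19} → COUNT(o.id)=2
  2: ids {7, 23, 24, 27} → COUNT(o.id)=4
  3: ids {3, 18, 25} → COUNT(o.id)=3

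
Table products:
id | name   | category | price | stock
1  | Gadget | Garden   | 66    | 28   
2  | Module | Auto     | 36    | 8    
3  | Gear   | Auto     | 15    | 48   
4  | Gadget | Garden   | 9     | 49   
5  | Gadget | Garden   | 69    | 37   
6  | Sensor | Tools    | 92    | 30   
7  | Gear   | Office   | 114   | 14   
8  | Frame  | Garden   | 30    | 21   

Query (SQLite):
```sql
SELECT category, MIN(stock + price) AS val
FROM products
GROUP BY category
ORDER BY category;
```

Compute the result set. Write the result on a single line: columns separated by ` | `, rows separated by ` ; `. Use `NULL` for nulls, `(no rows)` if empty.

Auto | 44 ; Garden | 51 ; Office | 128 ; Tools | 122

For each row compute stock + price.
Group by category; take MIN of the expression per group.
  Auto: ids {2, 3} → MIN(stock + price)=44
  Garden: ids {1, 4, 5, 8} → MIN(stock + price)=51
  Office: ids {7} → MIN(stock + price)=128
  Tools: ids {6} → MIN(stock + price)=122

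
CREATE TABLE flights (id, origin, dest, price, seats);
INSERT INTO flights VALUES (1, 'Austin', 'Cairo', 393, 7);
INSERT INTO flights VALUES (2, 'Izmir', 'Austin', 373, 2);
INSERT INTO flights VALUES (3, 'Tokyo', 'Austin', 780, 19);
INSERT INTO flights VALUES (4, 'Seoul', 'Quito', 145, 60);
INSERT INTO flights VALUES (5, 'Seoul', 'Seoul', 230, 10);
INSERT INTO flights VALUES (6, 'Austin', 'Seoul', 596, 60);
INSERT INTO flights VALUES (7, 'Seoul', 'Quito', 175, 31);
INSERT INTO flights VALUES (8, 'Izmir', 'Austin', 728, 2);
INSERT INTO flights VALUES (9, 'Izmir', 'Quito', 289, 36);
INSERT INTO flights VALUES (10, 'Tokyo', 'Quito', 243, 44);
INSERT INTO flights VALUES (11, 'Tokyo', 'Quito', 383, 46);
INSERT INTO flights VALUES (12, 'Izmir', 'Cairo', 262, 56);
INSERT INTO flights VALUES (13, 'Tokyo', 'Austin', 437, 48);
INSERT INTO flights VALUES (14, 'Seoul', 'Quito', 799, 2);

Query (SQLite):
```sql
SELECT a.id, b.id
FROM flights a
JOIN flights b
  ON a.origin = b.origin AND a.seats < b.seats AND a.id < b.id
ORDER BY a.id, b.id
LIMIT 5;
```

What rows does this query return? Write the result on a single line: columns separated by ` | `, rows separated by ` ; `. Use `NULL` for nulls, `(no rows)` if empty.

Pairs (a,b) with same origin, a.seats < b.seats, a.id < b.id.
origin groups: Austin:{1,6} Izmir:{2,8,9,12} Seoul:{4,5,7,14} Tokyo:{3,10,11,13}
Ordered by (a.id, b.id); first 5.

1 | 6 ; 2 | 9 ; 2 | 12 ; 3 | 10 ; 3 | 11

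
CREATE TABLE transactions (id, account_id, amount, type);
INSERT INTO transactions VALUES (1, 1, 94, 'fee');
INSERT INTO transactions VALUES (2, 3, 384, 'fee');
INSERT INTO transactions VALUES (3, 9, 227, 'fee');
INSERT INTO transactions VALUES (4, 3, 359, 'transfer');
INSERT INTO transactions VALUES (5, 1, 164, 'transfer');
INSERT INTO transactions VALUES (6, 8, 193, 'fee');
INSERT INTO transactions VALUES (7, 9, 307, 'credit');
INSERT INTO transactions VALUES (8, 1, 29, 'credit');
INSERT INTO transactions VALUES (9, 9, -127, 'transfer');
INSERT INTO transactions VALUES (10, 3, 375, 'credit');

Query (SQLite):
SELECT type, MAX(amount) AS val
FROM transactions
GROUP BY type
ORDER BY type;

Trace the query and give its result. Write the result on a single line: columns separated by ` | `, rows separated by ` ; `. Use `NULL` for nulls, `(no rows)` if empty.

credit | 375 ; fee | 384 ; transfer | 359

Partition transactions by type; compute MAX(amount) within each group.
  credit: ids {7, 8, 10} → MAX(amount)=375
  fee: ids {1, 2, 3, 6} → MAX(amount)=384
  transfer: ids {4, 5, 9} → MAX(amount)=359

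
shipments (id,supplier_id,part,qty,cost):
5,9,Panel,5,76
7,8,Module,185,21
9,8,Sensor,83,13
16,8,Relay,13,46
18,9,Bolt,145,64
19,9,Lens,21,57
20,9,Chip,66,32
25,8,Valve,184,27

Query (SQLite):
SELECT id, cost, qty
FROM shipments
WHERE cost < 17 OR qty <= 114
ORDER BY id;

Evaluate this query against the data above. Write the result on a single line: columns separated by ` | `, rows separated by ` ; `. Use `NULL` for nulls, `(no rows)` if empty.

cost < 17: ids {9}
qty <= 114: ids {5, 9, 16, 19, 20}
Combine with OR.

5 | 76 | 5 ; 9 | 13 | 83 ; 16 | 46 | 13 ; 19 | 57 | 21 ; 20 | 32 | 66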